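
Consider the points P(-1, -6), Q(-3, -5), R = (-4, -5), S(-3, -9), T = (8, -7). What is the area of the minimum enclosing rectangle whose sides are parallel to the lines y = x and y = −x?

91

In coordinates u = x + y, v = x − y the rectangle is axis-aligned; the map (x,y)→(u,v) scales areas by 2.
u-values: -7, -8, -9, -12, 1; range = 1 − (-12) = 13.
v-values: 5, 2, 1, 6, 15; range = 15 − 1 = 14.
Area = (13 × 14) / 2 = 91.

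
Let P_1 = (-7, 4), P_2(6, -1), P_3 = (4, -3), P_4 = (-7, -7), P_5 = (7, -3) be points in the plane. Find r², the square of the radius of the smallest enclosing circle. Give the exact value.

The minimum enclosing circle of a finite set is fixed by two of the points (as a diameter) or three (as a circumcircle).
The minimum enclosing circle is determined by three boundary points: P_1, P_4, P_5.
Their circumcentre is (-1, -1.5) with r² = 66.25.
The farthest remaining point P_2 is at distance² 49.25 ≤ 66.25.

66.25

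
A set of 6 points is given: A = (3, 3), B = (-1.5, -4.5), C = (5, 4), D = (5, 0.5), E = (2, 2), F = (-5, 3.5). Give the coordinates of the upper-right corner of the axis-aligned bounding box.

(5, 4)

x-range [-5, 5], y-range [-4.5, 4].
The upper-right corner is (5, 4).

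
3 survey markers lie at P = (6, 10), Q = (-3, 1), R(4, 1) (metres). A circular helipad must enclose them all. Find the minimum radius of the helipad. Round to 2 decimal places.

6.36

Side lengths²: PQ² = 162, PR² = 85, QR² = 49.
Since PQ² = 162 ≥ 85 + 49 = 134, the angle opposite PQ is not acute, so the smallest enclosing circle has PQ as diameter.
Centre = midpoint of PQ = (1.5, 5.5), r² = 162/4 = 40.5.
r = √(40.5) ≈ 6.36.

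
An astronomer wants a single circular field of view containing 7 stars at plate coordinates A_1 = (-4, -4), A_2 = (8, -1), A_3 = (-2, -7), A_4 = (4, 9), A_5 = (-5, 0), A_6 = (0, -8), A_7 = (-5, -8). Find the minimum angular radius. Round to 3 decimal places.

9.618

By Welzl's lemma the MEC is supported by two points (diametrically opposite) or three points (on a circumcircle).
The farthest pair is A_4–A_7 with squared distance 370. The circle on this segment as diameter has centre (-0.5, 0.5) and r² = 370/4 = 92.5.
Check A_1: distance² to centre = 32.5 ≤ 92.5, so it lies inside.
All remaining points lie in this disk, and no smaller disk contains both endpoints, so this is the minimum enclosing circle.
r = √(92.5) ≈ 9.618.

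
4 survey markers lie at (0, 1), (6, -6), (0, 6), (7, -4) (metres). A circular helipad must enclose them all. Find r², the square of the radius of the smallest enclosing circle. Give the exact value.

The minimum enclosing circle of a finite set is fixed by two of the points (as a diameter) or three (as a circumcircle).
The farthest pair is (6, -6)–(0, 6) with squared distance 180. The circle on this segment as diameter has centre (3, 0) and r² = 180/4 = 45.
Check (0, 1): distance² to centre = 10 ≤ 45, so it lies inside.
All remaining points lie in this disk, and no smaller disk contains both endpoints, so this is the minimum enclosing circle.

45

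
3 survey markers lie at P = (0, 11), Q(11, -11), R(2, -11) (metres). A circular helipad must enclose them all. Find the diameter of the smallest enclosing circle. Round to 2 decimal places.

24.60

Side lengths²: PQ² = 605, PR² = 488, QR² = 81.
Since PQ² = 605 ≥ 488 + 81 = 569, the angle opposite PQ is not acute, so the smallest enclosing circle has PQ as diameter.
Centre = midpoint of PQ = (5.5, 0), r² = 605/4 = 151.25.
Diameter = 2r = 2√(151.25) ≈ 24.60.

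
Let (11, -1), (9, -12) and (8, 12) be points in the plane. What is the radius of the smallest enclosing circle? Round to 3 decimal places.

12.010

Call the three points A, B, C in the order given.
Side lengths²: AB² = 125, AC² = 178, BC² = 577.
Since BC² = 577 ≥ 178 + 125 = 303, the angle opposite BC is not acute, so the smallest enclosing circle has BC as diameter.
Centre = midpoint of BC = (8.5, 0), r² = 577/4 = 144.25.
r = √(144.25) ≈ 12.010.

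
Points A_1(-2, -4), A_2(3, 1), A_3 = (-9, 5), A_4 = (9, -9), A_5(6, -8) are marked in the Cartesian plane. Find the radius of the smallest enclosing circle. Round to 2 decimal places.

By Welzl's lemma the MEC is supported by two points (diametrically opposite) or three points (on a circumcircle).
The farthest pair is A_3–A_4 with squared distance 520. The circle on this segment as diameter has centre (0, -2) and r² = 520/4 = 130.
Check A_1: distance² to centre = 8 ≤ 130, so it lies inside.
All remaining points lie in this disk, and no smaller disk contains both endpoints, so this is the minimum enclosing circle.
r = √130 ≈ 11.40.

11.40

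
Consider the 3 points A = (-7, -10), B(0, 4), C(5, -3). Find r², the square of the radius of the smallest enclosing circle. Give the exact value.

35705/578

Side lengths²: AB² = 245, AC² = 193, BC² = 74.
Since AB² = 245 < 193 + 74 = 267, the triangle is acute, so the smallest enclosing circle is the circumcircle.
Circumcentre = (-97/34, -113/34), r² = 35705/578.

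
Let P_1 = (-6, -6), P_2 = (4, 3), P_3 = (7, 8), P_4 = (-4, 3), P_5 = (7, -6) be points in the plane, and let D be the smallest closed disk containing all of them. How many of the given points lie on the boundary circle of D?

The minimum enclosing circle of a finite set is fixed by two of the points (as a diameter) or three (as a circumcircle).
The farthest pair is P_1–P_3 with squared distance 365. The circle on this segment as diameter has centre (0.5, 1) and r² = 365/4 = 91.25.
Check P_2: distance² to centre = 16.25 ≤ 91.25, so it lies inside.
All remaining points lie in this disk, and no smaller disk contains both endpoints, so this is the minimum enclosing circle.
The points at distance exactly r from the centre are P_1, P_3, P_5 — 3 points.

3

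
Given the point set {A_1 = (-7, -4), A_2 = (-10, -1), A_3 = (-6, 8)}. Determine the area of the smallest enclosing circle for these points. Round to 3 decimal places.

113.883

Side lengths²: A_1A_2² = 18, A_1A_3² = 145, A_2A_3² = 97.
Since A_1A_3² = 145 ≥ 97 + 18 = 115, the angle opposite A_1A_3 is not acute, so the smallest enclosing circle has A_1A_3 as diameter.
Centre = midpoint of A_1A_3 = (-6.5, 2), r² = 145/4 = 36.25.
Area = π·r² = π·36.25 ≈ 113.883.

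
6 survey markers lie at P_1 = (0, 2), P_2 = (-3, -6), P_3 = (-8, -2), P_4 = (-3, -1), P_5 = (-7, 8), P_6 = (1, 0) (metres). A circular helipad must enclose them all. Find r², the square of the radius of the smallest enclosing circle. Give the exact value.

The minimum enclosing circle of a finite set is fixed by two of the points (as a diameter) or three (as a circumcircle).
The farthest pair is P_2–P_5 with squared distance 212. The circle on this segment as diameter has centre (-5, 1) and r² = 212/4 = 53.
Check P_1: distance² to centre = 26 ≤ 53, so it lies inside.
All remaining points lie in this disk, and no smaller disk contains both endpoints, so this is the minimum enclosing circle.

53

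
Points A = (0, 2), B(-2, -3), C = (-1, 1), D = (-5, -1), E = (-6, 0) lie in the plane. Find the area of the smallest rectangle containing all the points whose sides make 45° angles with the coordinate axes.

In coordinates u = x + y, v = x − y the rectangle is axis-aligned; the map (x,y)→(u,v) scales areas by 2.
u-values: 2, -5, 0, -6, -6; range = 2 − (-6) = 8.
v-values: -2, 1, -2, -4, -6; range = 1 − (-6) = 7.
Area = (8 × 7) / 2 = 28.

28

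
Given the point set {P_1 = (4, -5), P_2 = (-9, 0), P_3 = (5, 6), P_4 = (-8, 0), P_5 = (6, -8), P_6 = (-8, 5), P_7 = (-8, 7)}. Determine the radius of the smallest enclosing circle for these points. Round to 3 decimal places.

A smallest enclosing disk is always determined by at most three of the input points on its boundary.
The farthest pair is P_5–P_7 with squared distance 421. The circle on this segment as diameter has centre (-1, -0.5) and r² = 421/4 = 105.25.
Check P_1: distance² to centre = 45.25 ≤ 105.25, so it lies inside.
All remaining points lie in this disk, and no smaller disk contains both endpoints, so this is the minimum enclosing circle.
r = √(105.25) ≈ 10.259.

10.259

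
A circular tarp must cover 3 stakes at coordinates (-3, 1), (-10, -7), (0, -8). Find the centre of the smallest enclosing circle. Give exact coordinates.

Call the three points A, B, C in the order given.
Side lengths²: AB² = 113, AC² = 90, BC² = 101.
Since AB² = 113 < 101 + 90 = 191, the triangle is acute, so the smallest enclosing circle is the circumcircle.
Circumcentre = (-273/58, -265/58), r² = 57065/1682.
Centre = (-273/58, -265/58).

(-273/58, -265/58)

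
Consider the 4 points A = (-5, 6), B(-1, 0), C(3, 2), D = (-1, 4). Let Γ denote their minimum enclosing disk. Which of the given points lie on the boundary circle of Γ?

A, C

The minimum enclosing circle of a finite set is fixed by two of the points (as a diameter) or three (as a circumcircle).
The farthest pair is A–C with squared distance 80. The circle on this segment as diameter has centre (-1, 4) and r² = 80/4 = 20.
Check B: distance² to centre = 16 ≤ 20, so it lies inside.
All remaining points lie in this disk, and no smaller disk contains both endpoints, so this is the minimum enclosing circle.
The points at distance exactly r from the centre are A, C — 2 points.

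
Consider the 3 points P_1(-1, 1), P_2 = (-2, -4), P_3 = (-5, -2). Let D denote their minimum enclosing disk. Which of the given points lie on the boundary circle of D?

Side lengths²: P_1P_2² = 26, P_1P_3² = 25, P_2P_3² = 13.
Since P_1P_2² = 26 < 25 + 13 = 38, the triangle is acute, so the smallest enclosing circle is the circumcircle.
Circumcentre = (-81/34, -45/34), r² = 4225/578.
The points at distance exactly r from the centre are P_1, P_2, P_3 — 3 points.

P_1, P_2, P_3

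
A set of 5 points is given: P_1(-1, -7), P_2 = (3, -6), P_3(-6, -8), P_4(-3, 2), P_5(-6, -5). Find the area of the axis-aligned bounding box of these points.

x ranges over [-6, 3], width 9.
y ranges over [-8, 2], height 10.
Area = 9 × 10 = 90.

90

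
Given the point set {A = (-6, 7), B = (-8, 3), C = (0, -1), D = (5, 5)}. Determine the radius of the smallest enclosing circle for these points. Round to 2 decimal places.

6.58

By Welzl's lemma the MEC is supported by two points (diametrically opposite) or three points (on a circumcircle).
The farthest pair is B–D with squared distance 173. The circle on this segment as diameter has centre (-1.5, 4) and r² = 173/4 = 43.25.
Check A: distance² to centre = 29.25 ≤ 43.25, so it lies inside.
All remaining points lie in this disk, and no smaller disk contains both endpoints, so this is the minimum enclosing circle.
r = √(43.25) ≈ 6.58.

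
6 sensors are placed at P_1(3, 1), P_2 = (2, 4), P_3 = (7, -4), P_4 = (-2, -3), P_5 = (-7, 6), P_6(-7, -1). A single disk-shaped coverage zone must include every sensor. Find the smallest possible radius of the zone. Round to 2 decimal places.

8.60

The farthest pair is P_3–P_5 with squared distance 296. The circle on this segment as diameter has centre (0, 1) and r² = 296/4 = 74.
Check P_1: distance² to centre = 9 ≤ 74, so it lies inside.
All remaining points lie in this disk, and no smaller disk contains both endpoints, so this is the minimum enclosing circle.
r = √74 ≈ 8.60.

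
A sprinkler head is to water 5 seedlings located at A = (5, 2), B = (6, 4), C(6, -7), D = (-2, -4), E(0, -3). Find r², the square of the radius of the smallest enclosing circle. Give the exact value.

36.5

By Welzl's lemma the MEC is supported by two points (diametrically opposite) or three points (on a circumcircle).
The minimum enclosing circle is determined by three boundary points: B, C, D.
Their circumcentre is (3.5, -1.5) with r² = 36.5.
The farthest remaining point A is at distance² 14.5 ≤ 36.5.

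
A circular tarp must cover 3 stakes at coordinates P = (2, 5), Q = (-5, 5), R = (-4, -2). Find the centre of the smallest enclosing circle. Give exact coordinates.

(-1.5, 27/14)

Side lengths²: PQ² = 49, PR² = 85, QR² = 50.
Since PR² = 85 < 50 + 49 = 99, the triangle is acute, so the smallest enclosing circle is the circumcircle.
Circumcentre = (-1.5, 27/14), r² = 2125/98.
Centre = (-1.5, 27/14).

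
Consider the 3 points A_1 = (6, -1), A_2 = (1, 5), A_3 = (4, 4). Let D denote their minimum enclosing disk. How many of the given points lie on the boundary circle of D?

Side lengths²: A_1A_2² = 61, A_1A_3² = 29, A_2A_3² = 10.
Since A_1A_2² = 61 ≥ 29 + 10 = 39, the angle opposite A_1A_2 is not acute, so the smallest enclosing circle has A_1A_2 as diameter.
Centre = midpoint of A_1A_2 = (3.5, 2), r² = 61/4 = 15.25.
The points at distance exactly r from the centre are A_1, A_2 — 2 points.

2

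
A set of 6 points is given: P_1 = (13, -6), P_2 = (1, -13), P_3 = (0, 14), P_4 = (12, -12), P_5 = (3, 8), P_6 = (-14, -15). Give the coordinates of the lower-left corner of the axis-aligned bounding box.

x-range [-14, 13], y-range [-15, 14].
The lower-left corner is (-14, -15).

(-14, -15)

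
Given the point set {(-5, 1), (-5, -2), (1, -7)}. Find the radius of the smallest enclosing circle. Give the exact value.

Call the three points A, B, C in the order given.
Side lengths²: AB² = 9, AC² = 100, BC² = 61.
Since AC² = 100 ≥ 61 + 9 = 70, the angle opposite AC is not acute, so the smallest enclosing circle has AC as diameter.
Centre = midpoint of AC = (-2, -3), r² = 100/4 = 25.
r = √25 = 5.

5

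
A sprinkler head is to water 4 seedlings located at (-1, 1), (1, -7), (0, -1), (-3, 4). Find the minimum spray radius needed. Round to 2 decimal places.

A smallest enclosing disk is always determined by at most three of the input points on its boundary.
The farthest pair is (1, -7)–(-3, 4) with squared distance 137. The circle on this segment as diameter has centre (-1, -1.5) and r² = 137/4 = 34.25.
Check (-1, 1): distance² to centre = 6.25 ≤ 34.25, so it lies inside.
All remaining points lie in this disk, and no smaller disk contains both endpoints, so this is the minimum enclosing circle.
r = √(34.25) ≈ 5.85.

5.85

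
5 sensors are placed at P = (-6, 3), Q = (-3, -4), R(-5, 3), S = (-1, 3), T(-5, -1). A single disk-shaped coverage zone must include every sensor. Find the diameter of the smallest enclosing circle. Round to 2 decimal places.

7.92

The minimum enclosing circle of a finite set is fixed by two of the points (as a diameter) or three (as a circumcircle).
The minimum enclosing circle is determined by three boundary points: P, Q, S.
Their circumcentre is (-3.5, -1/14) with r² = 1537/98.
The farthest remaining point R is at distance² 1145/98 ≤ 1537/98.
Diameter = 2r = 2√(1537/98) ≈ 7.92.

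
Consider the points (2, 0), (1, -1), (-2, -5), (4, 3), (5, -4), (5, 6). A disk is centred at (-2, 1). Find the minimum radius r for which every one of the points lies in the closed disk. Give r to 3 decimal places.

8.602

The required radius is the distance from (-2, 1) to the farthest point.
Squared distances: 17, 13, 36, 40, 74, 74.
Maximum is 74, attained at (5, -4).
r = √74 ≈ 8.602.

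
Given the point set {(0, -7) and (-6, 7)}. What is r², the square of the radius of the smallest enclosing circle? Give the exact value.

The smallest circle enclosing two points has them as diameter endpoints.
Centre = midpoint = (-3, 0); r² = |(0, -7)−(-6, 7)|²/4 = 232/4 = 58.

58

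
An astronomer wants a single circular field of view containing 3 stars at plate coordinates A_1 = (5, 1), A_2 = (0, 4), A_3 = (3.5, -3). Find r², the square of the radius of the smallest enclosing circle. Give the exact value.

Side lengths²: A_1A_2² = 34, A_1A_3² = 18.25, A_2A_3² = 61.25.
Since A_2A_3² = 61.25 ≥ 34 + 18.25 = 52.25, the angle opposite A_2A_3 is not acute, so the smallest enclosing circle has A_2A_3 as diameter.
Centre = midpoint of A_2A_3 = (1.75, 0.5), r² = 61.25/4 = 15.3125.

15.3125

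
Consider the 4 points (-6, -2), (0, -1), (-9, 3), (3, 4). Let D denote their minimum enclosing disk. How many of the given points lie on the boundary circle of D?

3

By Welzl's lemma the MEC is supported by two points (diametrically opposite) or three points (on a circumcircle).
The minimum enclosing circle is determined by three boundary points: (-6, -2), (-9, 3), (3, 4).
Their circumcentre is (-125/42, 45/14) with r² = 32045/882.
The farthest remaining point (0, -1) is at distance² 23477/882 ≤ 32045/882.
The points at distance exactly r from the centre are (-6, -2), (-9, 3), (3, 4) — 3 points.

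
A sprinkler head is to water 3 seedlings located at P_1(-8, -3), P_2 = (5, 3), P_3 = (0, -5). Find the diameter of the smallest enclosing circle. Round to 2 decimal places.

14.32

Side lengths²: P_1P_2² = 205, P_1P_3² = 68, P_2P_3² = 89.
Since P_1P_2² = 205 ≥ 89 + 68 = 157, the angle opposite P_1P_2 is not acute, so the smallest enclosing circle has P_1P_2 as diameter.
Centre = midpoint of P_1P_2 = (-1.5, 0), r² = 205/4 = 51.25.
Diameter = 2r = 2√(51.25) ≈ 14.32.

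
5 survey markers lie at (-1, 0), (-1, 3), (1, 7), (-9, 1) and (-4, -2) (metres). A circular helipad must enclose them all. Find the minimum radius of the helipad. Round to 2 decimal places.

By Welzl's lemma the MEC is supported by two points (diametrically opposite) or three points (on a circumcircle).
The minimum enclosing circle is determined by three boundary points: (1, 7), (-9, 1), (-4, -2).
Their circumcentre is (-3.9, 23/6) with r² = 15317/450.
The farthest remaining point (-1, 0) is at distance² 10397/450 ≤ 15317/450.
r = √(15317/450) ≈ 5.83.

5.83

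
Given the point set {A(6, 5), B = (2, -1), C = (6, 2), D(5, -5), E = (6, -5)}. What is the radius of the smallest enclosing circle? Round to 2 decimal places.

The minimum enclosing circle of a finite set is fixed by two of the points (as a diameter) or three (as a circumcircle).
The farthest pair is A–D with squared distance 101. The circle on this segment as diameter has centre (5.5, 0) and r² = 101/4 = 25.25.
Check B: distance² to centre = 13.25 ≤ 25.25, so it lies inside.
All remaining points lie in this disk, and no smaller disk contains both endpoints, so this is the minimum enclosing circle.
r = √(25.25) ≈ 5.02.

5.02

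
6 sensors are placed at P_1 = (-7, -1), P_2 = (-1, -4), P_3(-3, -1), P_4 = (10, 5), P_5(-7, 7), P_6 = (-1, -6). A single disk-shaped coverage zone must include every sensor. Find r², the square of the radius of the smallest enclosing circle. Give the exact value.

60065/722

By Welzl's lemma the MEC is supported by two points (diametrically opposite) or three points (on a circumcircle).
The minimum enclosing circle is determined by three boundary points: P_4, P_5, P_6.
Their circumcentre is (43/38, 109/38) with r² = 60065/722.
The farthest remaining point P_1 is at distance² 58545/722 ≤ 60065/722.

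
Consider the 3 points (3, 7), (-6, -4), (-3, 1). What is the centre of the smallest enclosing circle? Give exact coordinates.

Call the three points A, B, C in the order given.
Side lengths²: AB² = 202, AC² = 72, BC² = 34.
Since AB² = 202 ≥ 72 + 34 = 106, the angle opposite AB is not acute, so the smallest enclosing circle has AB as diameter.
Centre = midpoint of AB = (-1.5, 1.5), r² = 202/4 = 50.5.
Centre = (-1.5, 1.5).

(-1.5, 1.5)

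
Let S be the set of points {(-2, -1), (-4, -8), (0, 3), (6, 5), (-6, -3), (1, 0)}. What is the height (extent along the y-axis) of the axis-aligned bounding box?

13

max y = 5, min y = -8, so height = 13.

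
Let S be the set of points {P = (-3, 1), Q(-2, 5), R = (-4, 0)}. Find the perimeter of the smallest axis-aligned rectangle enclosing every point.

14

Width = max x − min x = -2 − (-4) = 2.
Height = max y − min y = 5 − 0 = 5.
Perimeter = 2(2 + 5) = 14.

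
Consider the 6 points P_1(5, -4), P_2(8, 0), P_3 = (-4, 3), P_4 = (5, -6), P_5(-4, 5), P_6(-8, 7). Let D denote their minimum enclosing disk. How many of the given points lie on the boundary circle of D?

The minimum enclosing circle is determined by three boundary points: P_2, P_4, P_6.
Their circumcentre is (-7/6, 5/6) with r² = 1525/18.
The farthest remaining point P_1 is at distance² 1105/18 ≤ 1525/18.
The points at distance exactly r from the centre are P_2, P_4, P_6 — 3 points.

3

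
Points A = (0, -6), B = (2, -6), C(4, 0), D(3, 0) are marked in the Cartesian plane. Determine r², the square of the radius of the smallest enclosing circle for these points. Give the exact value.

A smallest enclosing disk is always determined by at most three of the input points on its boundary.
The farthest pair is A–C with squared distance 52. The circle on this segment as diameter has centre (2, -3) and r² = 52/4 = 13.
Check B: distance² to centre = 9 ≤ 13, so it lies inside.
All remaining points lie in this disk, and no smaller disk contains both endpoints, so this is the minimum enclosing circle.

13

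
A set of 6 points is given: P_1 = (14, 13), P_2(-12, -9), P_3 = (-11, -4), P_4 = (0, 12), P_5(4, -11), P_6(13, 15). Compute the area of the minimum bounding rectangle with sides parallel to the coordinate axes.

676

x ranges over [-12, 14], width 26.
y ranges over [-11, 15], height 26.
Area = 26 × 26 = 676.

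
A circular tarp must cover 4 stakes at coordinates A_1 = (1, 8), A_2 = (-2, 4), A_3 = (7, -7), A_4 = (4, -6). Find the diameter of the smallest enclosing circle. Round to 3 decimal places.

The farthest pair is A_1–A_3 with squared distance 261. The circle on this segment as diameter has centre (4, 0.5) and r² = 261/4 = 65.25.
Check A_2: distance² to centre = 48.25 ≤ 65.25, so it lies inside.
All remaining points lie in this disk, and no smaller disk contains both endpoints, so this is the minimum enclosing circle.
Diameter = 2r = 2√(65.25) ≈ 16.155.

16.155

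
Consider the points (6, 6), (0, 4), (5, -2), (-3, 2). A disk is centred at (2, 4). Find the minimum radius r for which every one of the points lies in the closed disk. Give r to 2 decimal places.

The required radius is the distance from (2, 4) to the farthest point.
Squared distances: 20, 4, 45, 29.
Maximum is 45, attained at (5, -2).
r = √45 ≈ 6.71.

6.71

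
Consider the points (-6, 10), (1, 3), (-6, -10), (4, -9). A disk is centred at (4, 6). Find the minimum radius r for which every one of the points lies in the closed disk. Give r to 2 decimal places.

The required radius is the distance from (4, 6) to the farthest point.
Squared distances: 116, 18, 356, 225.
Maximum is 356, attained at (-6, -10).
r = √356 ≈ 18.87.

18.87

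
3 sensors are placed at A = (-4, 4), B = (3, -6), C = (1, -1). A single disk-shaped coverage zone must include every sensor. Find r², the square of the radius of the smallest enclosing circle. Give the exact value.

37.25

Side lengths²: AB² = 149, AC² = 50, BC² = 29.
Since AB² = 149 ≥ 50 + 29 = 79, the angle opposite AB is not acute, so the smallest enclosing circle has AB as diameter.
Centre = midpoint of AB = (-0.5, -1), r² = 149/4 = 37.25.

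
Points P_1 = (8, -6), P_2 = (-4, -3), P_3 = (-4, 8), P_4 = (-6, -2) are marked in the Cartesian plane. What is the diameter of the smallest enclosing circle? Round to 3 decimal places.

The farthest pair is P_1–P_3 with squared distance 340. The circle on this segment as diameter has centre (2, 1) and r² = 340/4 = 85.
Check P_2: distance² to centre = 52 ≤ 85, so it lies inside.
All remaining points lie in this disk, and no smaller disk contains both endpoints, so this is the minimum enclosing circle.
Diameter = 2r = 2√85 ≈ 18.439.

18.439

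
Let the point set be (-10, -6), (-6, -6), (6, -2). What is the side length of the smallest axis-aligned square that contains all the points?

16

The bounding box has width 16 and height 4.
An axis-aligned square enclosing the set must have side ≥ max(width, height).
So the minimum side is max(16, 4) = 16.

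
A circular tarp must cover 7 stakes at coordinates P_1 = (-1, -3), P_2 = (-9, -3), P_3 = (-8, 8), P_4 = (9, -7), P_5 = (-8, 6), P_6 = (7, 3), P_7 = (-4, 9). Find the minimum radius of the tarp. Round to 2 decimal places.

11.34

A smallest enclosing disk is always determined by at most three of the input points on its boundary.
The farthest pair is P_3–P_4 with squared distance 514. The circle on this segment as diameter has centre (0.5, 0.5) and r² = 514/4 = 128.5.
Check P_1: distance² to centre = 14.5 ≤ 128.5, so it lies inside.
All remaining points lie in this disk, and no smaller disk contains both endpoints, so this is the minimum enclosing circle.
r = √(128.5) ≈ 11.34.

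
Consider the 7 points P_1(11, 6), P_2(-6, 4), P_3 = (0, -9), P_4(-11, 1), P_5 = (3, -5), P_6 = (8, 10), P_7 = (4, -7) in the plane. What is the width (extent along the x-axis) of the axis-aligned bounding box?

max x = 11, min x = -11, so width = 22.

22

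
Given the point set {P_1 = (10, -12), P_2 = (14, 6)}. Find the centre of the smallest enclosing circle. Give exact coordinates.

The smallest circle enclosing two points has them as diameter endpoints.
Centre = midpoint = (12, -3); r² = |P_1P_2|²/4 = 340/4 = 85.
Centre = (12, -3).

(12, -3)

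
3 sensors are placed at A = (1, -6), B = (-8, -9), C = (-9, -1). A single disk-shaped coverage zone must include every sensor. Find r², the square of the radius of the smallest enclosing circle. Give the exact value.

32.5

Side lengths²: AB² = 90, AC² = 125, BC² = 65.
Since AC² = 125 < 90 + 65 = 155, the triangle is acute, so the smallest enclosing circle is the circumcircle.
Circumcentre = (-4.5, -4.5), r² = 32.5.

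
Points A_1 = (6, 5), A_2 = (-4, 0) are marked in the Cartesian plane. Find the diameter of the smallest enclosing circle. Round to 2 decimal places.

11.18

The smallest circle enclosing two points has them as diameter endpoints.
Centre = midpoint = (1, 2.5); r² = |A_1A_2|²/4 = 125/4 = 31.25.
Diameter = 2r = 2√(31.25) ≈ 11.18.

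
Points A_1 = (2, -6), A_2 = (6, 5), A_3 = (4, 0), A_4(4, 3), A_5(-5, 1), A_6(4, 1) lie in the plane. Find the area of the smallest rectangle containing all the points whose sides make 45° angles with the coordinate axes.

In coordinates u = x + y, v = x − y the rectangle is axis-aligned; the map (x,y)→(u,v) scales areas by 2.
u-values: -4, 11, 4, 7, -4, 5; range = 11 − (-4) = 15.
v-values: 8, 1, 4, 1, -6, 3; range = 8 − (-6) = 14.
Area = (15 × 14) / 2 = 105.

105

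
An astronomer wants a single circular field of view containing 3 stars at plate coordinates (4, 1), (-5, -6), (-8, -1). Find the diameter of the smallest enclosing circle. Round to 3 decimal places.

Call the three points A, B, C in the order given.
Side lengths²: AB² = 130, AC² = 148, BC² = 34.
Since AC² = 148 < 130 + 34 = 164, the triangle is acute, so the smallest enclosing circle is the circumcircle.
Circumcentre = (-62/33, -8/11), r² = 40885/1089.
Diameter = 2r = 2√(40885/1089) ≈ 12.255.

12.255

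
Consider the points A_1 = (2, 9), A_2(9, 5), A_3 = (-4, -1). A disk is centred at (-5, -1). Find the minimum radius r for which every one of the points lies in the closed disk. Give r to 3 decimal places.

The required radius is the distance from (-5, -1) to the farthest point.
Squared distances: 149, 232, 1.
Maximum is 232, attained at A_2.
r = √232 ≈ 15.232.

15.232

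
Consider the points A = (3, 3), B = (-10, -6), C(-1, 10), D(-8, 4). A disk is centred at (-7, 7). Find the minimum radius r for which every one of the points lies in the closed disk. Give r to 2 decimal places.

The required radius is the distance from (-7, 7) to the farthest point.
Squared distances: 116, 178, 45, 10.
Maximum is 178, attained at B.
r = √178 ≈ 13.34.

13.34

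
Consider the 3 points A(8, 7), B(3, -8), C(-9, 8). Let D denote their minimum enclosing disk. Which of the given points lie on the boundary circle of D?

Side lengths²: AB² = 250, AC² = 290, BC² = 400.
Since BC² = 400 < 290 + 250 = 540, the triangle is acute, so the smallest enclosing circle is the circumcircle.
Circumcentre = (-11/13, 21/13), r² = 18125/169.
The points at distance exactly r from the centre are A, B, C — 3 points.

A, B, C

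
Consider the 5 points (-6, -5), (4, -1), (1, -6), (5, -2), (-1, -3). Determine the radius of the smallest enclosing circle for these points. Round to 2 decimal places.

By Welzl's lemma the MEC is supported by two points (diametrically opposite) or three points (on a circumcircle).
The farthest pair is (-6, -5)–(5, -2) with squared distance 130. The circle on this segment as diameter has centre (-0.5, -3.5) and r² = 130/4 = 32.5.
Check (4, -1): distance² to centre = 26.5 ≤ 32.5, so it lies inside.
All remaining points lie in this disk, and no smaller disk contains both endpoints, so this is the minimum enclosing circle.
r = √(32.5) ≈ 5.70.

5.70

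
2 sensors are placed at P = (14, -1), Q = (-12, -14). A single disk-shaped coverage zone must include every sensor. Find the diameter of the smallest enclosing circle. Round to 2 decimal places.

29.07

The smallest circle enclosing two points has them as diameter endpoints.
Centre = midpoint = (1, -7.5); r² = |PQ|²/4 = 845/4 = 211.25.
Diameter = 2r = 2√(211.25) ≈ 29.07.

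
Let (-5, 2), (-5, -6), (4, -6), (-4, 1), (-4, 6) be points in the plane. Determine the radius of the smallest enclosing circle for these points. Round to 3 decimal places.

7.236

The minimum enclosing circle of a finite set is fixed by two of the points (as a diameter) or three (as a circumcircle).
The minimum enclosing circle is determined by three boundary points: (-5, -6), (4, -6), (-4, 6).
Their circumcentre is (-0.5, -1/3) with r² = 1885/36.
The farthest remaining point (-5, 2) is at distance² 925/36 ≤ 1885/36.
r = √(1885/36) ≈ 7.236.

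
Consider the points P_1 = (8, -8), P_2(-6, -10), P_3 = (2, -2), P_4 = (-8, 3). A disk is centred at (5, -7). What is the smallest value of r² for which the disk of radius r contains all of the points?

The required radius is the distance from (5, -7) to the farthest point.
Squared distances: 10, 130, 34, 269.
Maximum is 269, attained at P_4.

269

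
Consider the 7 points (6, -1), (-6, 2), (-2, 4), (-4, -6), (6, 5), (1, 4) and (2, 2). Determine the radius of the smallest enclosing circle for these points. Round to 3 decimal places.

7.433

By Welzl's lemma the MEC is supported by two points (diametrically opposite) or three points (on a circumcircle).
The farthest pair is (-4, -6)–(6, 5) with squared distance 221. The circle on this segment as diameter has centre (1, -0.5) and r² = 221/4 = 55.25.
Check (6, -1): distance² to centre = 25.25 ≤ 55.25, so it lies inside.
All remaining points lie in this disk, and no smaller disk contains both endpoints, so this is the minimum enclosing circle.
r = √(55.25) ≈ 7.433.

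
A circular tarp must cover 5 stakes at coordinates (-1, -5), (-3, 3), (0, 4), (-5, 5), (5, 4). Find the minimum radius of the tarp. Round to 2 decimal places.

6.10

The minimum enclosing circle is determined by three boundary points: (-1, -5), (-5, 5), (5, 4).
Their circumcentre is (-0.34375, 1.0625) with r² = 37.1845703125.
The farthest remaining point (-3, 3) is at distance² 10.8095703125 ≤ 37.1845703125.
r = √(37.1845703125) ≈ 6.10.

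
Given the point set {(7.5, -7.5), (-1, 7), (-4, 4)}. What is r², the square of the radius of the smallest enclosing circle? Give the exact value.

Call the three points A, B, C in the order given.
Side lengths²: AB² = 282.5, AC² = 264.5, BC² = 18.
Since AB² = 282.5 ≥ 264.5 + 18 = 282.5, the angle opposite AB is not acute, so the smallest enclosing circle has AB as diameter.
Centre = midpoint of AB = (3.25, -0.25), r² = 282.5/4 = 70.625.

70.625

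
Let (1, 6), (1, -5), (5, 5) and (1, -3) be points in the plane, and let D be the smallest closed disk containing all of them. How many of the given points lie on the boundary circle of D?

3

The minimum enclosing circle is determined by three boundary points: (1, 6), (1, -5), (5, 5).
Their circumcentre is (1.75, 0.5) with r² = 30.8125.
The farthest remaining point (1, -3) is at distance² 12.8125 ≤ 30.8125.
The points at distance exactly r from the centre are (1, 6), (1, -5), (5, 5) — 3 points.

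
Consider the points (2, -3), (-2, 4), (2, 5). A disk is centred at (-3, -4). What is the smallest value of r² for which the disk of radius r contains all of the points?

106

The required radius is the distance from (-3, -4) to the farthest point.
Squared distances: 26, 65, 106.
Maximum is 106, attained at (2, 5).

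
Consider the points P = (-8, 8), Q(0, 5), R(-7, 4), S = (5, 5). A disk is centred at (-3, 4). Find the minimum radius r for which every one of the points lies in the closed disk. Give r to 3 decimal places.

The required radius is the distance from (-3, 4) to the farthest point.
Squared distances: 41, 10, 16, 65.
Maximum is 65, attained at S.
r = √65 ≈ 8.062.

8.062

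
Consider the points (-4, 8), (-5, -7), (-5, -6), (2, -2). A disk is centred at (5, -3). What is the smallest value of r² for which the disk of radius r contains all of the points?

The required radius is the distance from (5, -3) to the farthest point.
Squared distances: 202, 116, 109, 10.
Maximum is 202, attained at (-4, 8).

202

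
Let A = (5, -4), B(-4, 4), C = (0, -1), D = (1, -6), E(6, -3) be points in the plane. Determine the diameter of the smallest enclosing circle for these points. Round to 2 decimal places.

12.24

A smallest enclosing disk is always determined by at most three of the input points on its boundary.
The minimum enclosing circle is determined by three boundary points: B, D, E.
Their circumcentre is (19/26, 3/26) with r² = 12665/338.
The farthest remaining point A is at distance² 11885/338 ≤ 12665/338.
Diameter = 2r = 2√(12665/338) ≈ 12.24.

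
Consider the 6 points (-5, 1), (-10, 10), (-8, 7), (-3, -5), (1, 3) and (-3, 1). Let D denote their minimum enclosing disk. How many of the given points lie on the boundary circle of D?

2

By Welzl's lemma the MEC is supported by two points (diametrically opposite) or three points (on a circumcircle).
The farthest pair is (-10, 10)–(-3, -5) with squared distance 274. The circle on this segment as diameter has centre (-6.5, 2.5) and r² = 274/4 = 68.5.
Check (-5, 1): distance² to centre = 4.5 ≤ 68.5, so it lies inside.
All remaining points lie in this disk, and no smaller disk contains both endpoints, so this is the minimum enclosing circle.
The points at distance exactly r from the centre are (-10, 10), (-3, -5) — 2 points.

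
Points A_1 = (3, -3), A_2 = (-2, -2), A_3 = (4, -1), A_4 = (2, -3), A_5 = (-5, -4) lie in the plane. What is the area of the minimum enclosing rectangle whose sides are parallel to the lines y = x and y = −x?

In coordinates u = x + y, v = x − y the rectangle is axis-aligned; the map (x,y)→(u,v) scales areas by 2.
u-values: 0, -4, 3, -1, -9; range = 3 − (-9) = 12.
v-values: 6, 0, 5, 5, -1; range = 6 − (-1) = 7.
Area = (12 × 7) / 2 = 42.

42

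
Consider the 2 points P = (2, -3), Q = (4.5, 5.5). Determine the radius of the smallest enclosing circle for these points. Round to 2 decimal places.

The smallest circle enclosing two points has them as diameter endpoints.
Centre = midpoint = (3.25, 1.25); r² = |PQ|²/4 = 78.5/4 = 19.625.
r = √(19.625) ≈ 4.43.

4.43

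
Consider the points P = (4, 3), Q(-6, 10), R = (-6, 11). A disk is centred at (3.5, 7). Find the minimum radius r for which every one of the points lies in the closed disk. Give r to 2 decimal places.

The required radius is the distance from (3.5, 7) to the farthest point.
Squared distances: 16.25, 99.25, 106.25.
Maximum is 106.25, attained at R.
r = √(106.25) ≈ 10.31.

10.31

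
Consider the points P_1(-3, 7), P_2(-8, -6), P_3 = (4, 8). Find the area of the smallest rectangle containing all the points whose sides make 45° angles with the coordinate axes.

In coordinates u = x + y, v = x − y the rectangle is axis-aligned; the map (x,y)→(u,v) scales areas by 2.
u-values: 4, -14, 12; range = 12 − (-14) = 26.
v-values: -10, -2, -4; range = -2 − (-10) = 8.
Area = (26 × 8) / 2 = 104.

104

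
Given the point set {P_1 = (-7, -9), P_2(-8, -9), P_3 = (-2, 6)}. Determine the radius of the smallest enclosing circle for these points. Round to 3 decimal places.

8.078

Side lengths²: P_1P_2² = 1, P_1P_3² = 250, P_2P_3² = 261.
Since P_2P_3² = 261 ≥ 250 + 1 = 251, the angle opposite P_2P_3 is not acute, so the smallest enclosing circle has P_2P_3 as diameter.
Centre = midpoint of P_2P_3 = (-5, -1.5), r² = 261/4 = 65.25.
r = √(65.25) ≈ 8.078.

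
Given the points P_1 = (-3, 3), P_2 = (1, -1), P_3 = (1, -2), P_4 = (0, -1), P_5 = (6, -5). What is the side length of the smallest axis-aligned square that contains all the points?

9

The bounding box has width 9 and height 8.
An axis-aligned square enclosing the set must have side ≥ max(width, height).
So the minimum side is max(9, 8) = 9.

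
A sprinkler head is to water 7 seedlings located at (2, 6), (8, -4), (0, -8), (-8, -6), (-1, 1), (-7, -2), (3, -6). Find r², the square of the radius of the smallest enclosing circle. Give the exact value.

The minimum enclosing circle of a finite set is fixed by two of the points (as a diameter) or three (as a circumcircle).
The minimum enclosing circle is determined by three boundary points: (2, 6), (8, -4), (-8, -6).
Their circumcentre is (-15/43, -95/43) with r² = 134810/1849.
The farthest remaining point (-7, -2) is at distance² 81877/1849 ≤ 134810/1849.

134810/1849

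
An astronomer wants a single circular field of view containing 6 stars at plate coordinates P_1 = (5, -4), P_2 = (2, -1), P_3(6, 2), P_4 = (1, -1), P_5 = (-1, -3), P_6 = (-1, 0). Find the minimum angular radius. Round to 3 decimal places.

4.301

The minimum enclosing circle of a finite set is fixed by two of the points (as a diameter) or three (as a circumcircle).
The farthest pair is P_3–P_5 with squared distance 74. The circle on this segment as diameter has centre (2.5, -0.5) and r² = 74/4 = 18.5.
Check P_1: distance² to centre = 18.5 ≤ 18.5, so it lies inside.
All remaining points lie in this disk, and no smaller disk contains both endpoints, so this is the minimum enclosing circle.
r = √(18.5) ≈ 4.301.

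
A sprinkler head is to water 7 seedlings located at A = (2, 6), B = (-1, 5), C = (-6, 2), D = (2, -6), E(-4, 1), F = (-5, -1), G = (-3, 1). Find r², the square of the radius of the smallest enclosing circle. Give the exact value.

The minimum enclosing circle is determined by three boundary points: A, C, D.
Their circumcentre is (0, 0) with r² = 40.
The farthest remaining point B is at distance² 26 ≤ 40.

40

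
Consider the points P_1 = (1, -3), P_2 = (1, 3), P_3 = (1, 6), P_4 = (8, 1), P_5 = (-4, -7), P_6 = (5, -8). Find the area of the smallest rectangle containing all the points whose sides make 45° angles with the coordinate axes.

In coordinates u = x + y, v = x − y the rectangle is axis-aligned; the map (x,y)→(u,v) scales areas by 2.
u-values: -2, 4, 7, 9, -11, -3; range = 9 − (-11) = 20.
v-values: 4, -2, -5, 7, 3, 13; range = 13 − (-5) = 18.
Area = (20 × 18) / 2 = 180.

180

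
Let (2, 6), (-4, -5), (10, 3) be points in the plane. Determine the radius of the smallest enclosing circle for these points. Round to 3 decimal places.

Call the three points A, B, C in the order given.
Side lengths²: AB² = 157, AC² = 73, BC² = 260.
Since BC² = 260 ≥ 157 + 73 = 230, the angle opposite BC is not acute, so the smallest enclosing circle has BC as diameter.
Centre = midpoint of BC = (3, -1), r² = 260/4 = 65.
r = √65 ≈ 8.062.

8.062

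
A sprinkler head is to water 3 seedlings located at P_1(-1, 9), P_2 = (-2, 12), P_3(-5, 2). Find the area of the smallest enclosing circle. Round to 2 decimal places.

Side lengths²: P_1P_2² = 10, P_1P_3² = 65, P_2P_3² = 109.
Since P_2P_3² = 109 ≥ 65 + 10 = 75, the angle opposite P_2P_3 is not acute, so the smallest enclosing circle has P_2P_3 as diameter.
Centre = midpoint of P_2P_3 = (-3.5, 7), r² = 109/4 = 27.25.
Area = π·r² = π·27.25 ≈ 85.61.

85.61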